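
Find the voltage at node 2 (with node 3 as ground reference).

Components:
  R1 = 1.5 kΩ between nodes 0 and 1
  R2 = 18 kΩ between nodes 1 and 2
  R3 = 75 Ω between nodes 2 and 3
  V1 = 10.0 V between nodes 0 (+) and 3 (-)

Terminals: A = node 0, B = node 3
Nodal analysis, taking node 3 as the 0 V reference.
Source V1 fixes V_0 = 10 V.
KCL at each unknown node (sum of currents leaving = 0; resistances in Ω):
  Node 1: (V_1 - 10)/1500 + (V_1 - V_2)/18000 = 0
  Node 2: (V_2 - V_1)/18000 + (V_2 - 0)/75 = 0
Collecting terms (coefficients in siemens):
  0.0007222·V_1 - 0.00005556·V_2 = 0.006667
  0.01339·V_2 - 0.00005556·V_1 = 0
Determinant D = (0.0007222)(0.01339) - (-0.00005556)(-0.00005556) = 0.000009667
V_1 = [(0.006667)(0.01339) - (-0.00005556)(0)]/D = 9.234 V
V_2 = [(0.0007222)(0) - (0.006667)(-0.00005556)]/D = 0.03831 V
The requested potential is V_2 = 0.03831 V.

Final answer: V_2 = 0.03831 V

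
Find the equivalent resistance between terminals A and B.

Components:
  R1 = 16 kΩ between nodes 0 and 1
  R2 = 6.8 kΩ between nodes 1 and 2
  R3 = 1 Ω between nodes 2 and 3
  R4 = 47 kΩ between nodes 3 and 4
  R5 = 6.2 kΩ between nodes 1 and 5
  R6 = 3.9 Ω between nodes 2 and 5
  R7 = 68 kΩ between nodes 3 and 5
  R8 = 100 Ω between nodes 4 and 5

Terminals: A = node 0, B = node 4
The network is not a plain series/parallel combination. Inject a 1 A test current into terminal A (node 0) and return it from terminal B (node 4); then R_eq = V_A / (1 A).
Nodal analysis, taking node 4 as the 0 V reference.
Current source I_test pushes 1 A into node 0 and draws it out of node 4.
KCL at each unknown node (sum of currents leaving = 0; resistances in Ω):
  Node 0: (V_0 - V_1)/16000 - 1 = 0
  Node 1: (V_1 - V_0)/16000 + (V_1 - V_2)/6800 + (V_1 - V_5)/6200 = 0
  Node 2: (V_2 - V_1)/6800 + (V_2 - V_3)/1 + (V_2 - V_5)/3.9 = 0
  Node 3: (V_3 - V_2)/1 + (V_3 - 0)/47000 + (V_3 - V_5)/68000 = 0
  Node 5: (V_5 - V_1)/6200 + (V_5 - V_2)/3.9 + (V_5 - V_3)/68000 + (V_5 - 0)/100 = 0
Collecting terms (coefficients in siemens):
  0.0000625·V_0 - 0.0000625·V_1 = 1
  0.0003708·V_1 - 0.0000625·V_0 - 0.0001471·V_2 - 0.0001613·V_5 = 0
  1.257·V_2 - 0.0001471·V_1 - 1·V_3 - 0.2564·V_5 = 0
  1·V_3 - 1·V_2 - 0.00001471·V_5 = 0
  0.2666·V_5 - 0.0001613·V_1 - 0.2564·V_2 - 0.00001471·V_3 = 0
Solving these 5 simultaneous equations (Gaussian elimination) gives:
  V_0 = 19340 V, V_1 = 3344 V, V_2 = 101.6 V, V_3 = 101.6 V
  V_5 = 99.78 V
R_eq = V_0 / 1 A = 19340 Ω = 19.34 kΩ

Final answer: 19.34 kΩ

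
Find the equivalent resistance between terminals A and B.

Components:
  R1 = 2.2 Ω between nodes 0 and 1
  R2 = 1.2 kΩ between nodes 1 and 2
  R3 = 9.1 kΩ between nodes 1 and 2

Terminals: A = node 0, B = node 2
Reduce the network between node 0 (A) and node 2 (B) by series/parallel combination:
  Rp1 = R2 ‖ R3 (parallel, both between nodes 1 and 2) = 1/(1/1200 + 1/9100) = 1060 Ω
  Rs1 = R1 + Rp1 (series, joined only at node 1) = 2.2 + 1060 = 1062 Ω
R_eq = 1.062 kΩ

Final answer: 1.062 kΩ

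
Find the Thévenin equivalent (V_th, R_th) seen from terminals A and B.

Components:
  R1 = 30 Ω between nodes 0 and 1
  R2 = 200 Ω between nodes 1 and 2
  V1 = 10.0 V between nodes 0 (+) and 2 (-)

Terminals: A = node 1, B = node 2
Step 1 — V_th is the open-circuit voltage V_A - V_B (nothing connected across the terminals).
Nodal analysis, taking node 2 as the 0 V reference.
Source V1 fixes V_0 = 10 V.
KCL at each unknown node (sum of currents leaving = 0; resistances in Ω):
  Node 1: (V_1 - 10)/30 + (V_1 - 0)/200 = 0
Collecting terms: 0.03833 × V_1 = 0.3333  =>  V_1 = 8.696 V
V_th = V_1 - V_2 = 8.696 - 0 = 8.696 V
Step 2 — R_th: zero the source — replace V1 by a short circuit (node 2 merges into node 0) — and find the resistance seen between A (node 1) and B (node 0).
Reduce the network between node 1 (A) and node 0 (B) by series/parallel combination:
  Rp1 = R1 ‖ R2 (parallel, both between nodes 0 and 1) = 1/(1/30 + 1/200) = 26.09 Ω
R_th = 26.09 Ω

Final answer: V_th = 8.696 V, R_th = 26.09 Ω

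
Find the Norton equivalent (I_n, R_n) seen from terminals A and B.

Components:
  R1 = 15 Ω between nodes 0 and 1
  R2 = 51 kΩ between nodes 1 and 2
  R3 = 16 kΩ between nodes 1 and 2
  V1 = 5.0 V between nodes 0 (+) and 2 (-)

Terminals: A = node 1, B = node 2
Find the Thévenin equivalent first; then I_n = V_th/R_th and R_n = R_th.
Step 1 — V_th is the open-circuit voltage V_A - V_B (nothing connected across the terminals).
Nodal analysis, taking node 2 as the 0 V reference.
Source V1 fixes V_0 = 5 V.
KCL at each unknown node (sum of currents leaving = 0; resistances in Ω):
  Node 1: (V_1 - 5)/15 + (V_1 - 0)/51000 + (V_1 - 0)/16000 = 0
Collecting terms: 0.06675 × V_1 = 0.3333  =>  V_1 = 4.994 V
V_th = V_1 - V_2 = 4.994 - 0 = 4.994 V
Step 2 — R_th: zero the source — replace V1 by a short circuit (node 2 merges into node 0) — and find the resistance seen between A (node 1) and B (node 0).
Reduce the network between node 1 (A) and node 0 (B) by series/parallel combination:
  Rp1 = R1 ‖ R2 ‖ R3 (parallel, all between nodes 0 and 1) = 1/(1/15 + 1/51000 + 1/16000) = 14.98 Ω
R_th = 14.98 Ω
I_n = V_th/R_th = 4.994/14.98 = 0.3333 A, and R_n = R_th = 14.98 Ω

Final answer: I_n = 0.3333 A, R_n = 14.98 Ω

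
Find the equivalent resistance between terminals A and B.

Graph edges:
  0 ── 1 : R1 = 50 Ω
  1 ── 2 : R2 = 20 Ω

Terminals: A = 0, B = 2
Reduce the network between node 0 (A) and node 2 (B) by series/parallel combination:
  Rs1 = R1 + R2 (series, joined only at node 1) = 50 + 20 = 70 Ω
R_eq = 70 Ω

Final answer: 70 Ω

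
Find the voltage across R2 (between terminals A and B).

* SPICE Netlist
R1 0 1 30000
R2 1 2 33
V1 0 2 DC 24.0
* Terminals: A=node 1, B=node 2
R1 and R2 are in series across V1 (node 0 → node 1 → node 2), and the output A–B is taken across R2, so this is a voltage divider.
Series current: I = V1/(R1 + R2) = 24/(30000 + 33) = 24/30030 = 0.0007991 A
V_R2 = I × R2 = V1 × R2/(R1 + R2) = 24 × 33/30030 = 0.02637 V

Final answer: 0.02637 V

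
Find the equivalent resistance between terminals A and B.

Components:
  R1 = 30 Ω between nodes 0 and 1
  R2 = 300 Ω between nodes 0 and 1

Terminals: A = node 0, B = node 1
Reduce the network between node 0 (A) and node 1 (B) by series/parallel combination:
  Rp1 = R1 ‖ R2 (parallel, both between nodes 0 and 1) = 1/(1/30 + 1/300) = 27.27 Ω
R_eq = 27.27 Ω

Final answer: 27.27 Ω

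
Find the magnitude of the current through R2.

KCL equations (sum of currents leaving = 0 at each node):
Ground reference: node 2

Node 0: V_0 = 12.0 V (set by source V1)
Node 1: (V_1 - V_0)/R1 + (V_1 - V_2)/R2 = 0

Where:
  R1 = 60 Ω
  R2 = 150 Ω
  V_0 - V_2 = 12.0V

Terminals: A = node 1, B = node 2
Nodal analysis, taking node 2 as the 0 V reference.
Source V1 fixes V_0 = 12 V.
KCL at each unknown node (sum of currents leaving = 0; resistances in Ω):
  Node 1: (V_1 - 12)/60 + (V_1 - 0)/150 = 0
Collecting terms: 0.02333 × V_1 = 0.2  =>  V_1 = 8.571 V
I_R2 = (V_1 - V_2)/R2 = (8.571 - 0)/150 = 0.05714 A
|I_R2| = 0.05714 A

Final answer: |I_R2| = 0.05714 A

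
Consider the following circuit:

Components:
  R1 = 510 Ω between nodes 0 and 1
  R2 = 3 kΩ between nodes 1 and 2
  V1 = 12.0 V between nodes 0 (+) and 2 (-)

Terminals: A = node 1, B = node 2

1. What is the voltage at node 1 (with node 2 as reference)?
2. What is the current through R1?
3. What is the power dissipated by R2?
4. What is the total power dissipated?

Nodal analysis, taking node 2 as the 0 V reference.
Source V1 fixes V_0 = 12 V.
KCL at each unknown node (sum of currents leaving = 0; resistances in Ω):
  Node 1: (V_1 - 12)/510 + (V_1 - 0)/3000 = 0
Collecting terms: 0.002294 × V_1 = 0.02353  =>  V_1 = 10.26 V
Part 1:
  Read off the nodal solution: V_1 = 10.26 V
Part 2:
  I_R1 = (V_0 - V_1)/R1 = (12 - 10.26)/510 = 0.003419 A
  Magnitude: I_R1 = 0.003419 A
Part 3:
  I_R2 = (V_1 - V_2)/R2 = (10.26 - 0)/3000 = 0.003419 A
  P_R2 = I_R2² × R2 = (0.003419)² × 3000 = 0.03506 W
Part 4:
  Power in each resistor, P = (ΔV)²/R:
    P_R1 = (12 - 10.26)²/510 = 0.005961 W
    P_R2 = (10.26 - 0)²/3000 = 0.03506 W
  P_total = P_R1 + P_R2 = 0.04103 W

Final answers:
1. V_1 = 10.26 V
2. I_R1 = 0.003419 A
3. P_R2 = 0.03506 W
4. P_total = 0.04103 W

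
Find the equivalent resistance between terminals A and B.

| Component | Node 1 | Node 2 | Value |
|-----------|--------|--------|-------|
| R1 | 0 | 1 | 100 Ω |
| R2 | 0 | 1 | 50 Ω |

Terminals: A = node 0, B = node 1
Reduce the network between node 0 (A) and node 1 (B) by series/parallel combination:
  Rp1 = R1 ‖ R2 (parallel, both between nodes 0 and 1) = 1/(1/100 + 1/50) = 33.33 Ω
R_eq = 33.33 Ω

Final answer: 33.33 Ω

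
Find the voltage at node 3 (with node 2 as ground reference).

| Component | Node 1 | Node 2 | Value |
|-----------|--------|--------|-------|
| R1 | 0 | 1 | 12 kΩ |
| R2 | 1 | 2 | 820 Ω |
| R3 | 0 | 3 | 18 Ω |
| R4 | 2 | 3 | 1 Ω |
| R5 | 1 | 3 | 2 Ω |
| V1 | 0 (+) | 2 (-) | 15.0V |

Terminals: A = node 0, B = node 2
Nodal analysis, taking node 2 as the 0 V reference.
Source V1 fixes V_0 = 15 V.
KCL at each unknown node (sum of currents leaving = 0; resistances in Ω):
  Node 1: (V_1 - 15)/12000 + (V_1 - 0)/820 + (V_1 - V_3)/2 = 0
  Node 3: (V_3 - 15)/18 + (V_3 - 0)/1 + (V_3 - V_1)/2 = 0
Collecting terms (coefficients in siemens):
  0.5013·V_1 - 0.5·V_3 = 0.00125
  1.556·V_3 - 0.5·V_1 = 0.8333
Determinant D = (0.5013)(1.556) - (-0.5)(-0.5) = 0.5298
V_1 = [(0.00125)(1.556) - (-0.5)(0.8333)]/D = 0.7901 V
V_3 = [(0.5013)(0.8333) - (0.00125)(-0.5)]/D = 0.7897 V
The requested potential is V_3 = 0.7897 V.

Final answer: V_3 = 0.7897 V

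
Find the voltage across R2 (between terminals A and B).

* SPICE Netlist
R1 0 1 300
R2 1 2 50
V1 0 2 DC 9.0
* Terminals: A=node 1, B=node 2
R1 and R2 are in series across V1 (node 0 → node 1 → node 2), and the output A–B is taken across R2, so this is a voltage divider.
Series current: I = V1/(R1 + R2) = 9/(300 + 50) = 9/350 = 0.02571 A
V_R2 = I × R2 = V1 × R2/(R1 + R2) = 9 × 50/350 = 1.286 V

Final answer: 1.286 V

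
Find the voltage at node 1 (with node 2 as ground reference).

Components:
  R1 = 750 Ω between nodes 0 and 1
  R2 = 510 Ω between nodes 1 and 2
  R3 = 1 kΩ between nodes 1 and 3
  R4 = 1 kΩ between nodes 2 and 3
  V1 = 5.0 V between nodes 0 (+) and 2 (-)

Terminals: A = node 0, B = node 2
Nodal analysis, taking node 2 as the 0 V reference.
Source V1 fixes V_0 = 5 V.
KCL at each unknown node (sum of currents leaving = 0; resistances in Ω):
  Node 1: (V_1 - 5)/750 + (V_1 - 0)/510 + (V_1 - V_3)/1000 = 0
  Node 3: (V_3 - V_1)/1000 + (V_3 - 0)/1000 = 0
Collecting terms (coefficients in siemens):
  0.004294·V_1 - 0.001·V_3 = 0.006667
  0.002·V_3 - 0.001·V_1 = 0
Determinant D = (0.004294)(0.002) - (-0.001)(-0.001) = 0.000007588
V_1 = [(0.006667)(0.002) - (-0.001)(0)]/D = 1.757 V
V_3 = [(0.004294)(0) - (0.006667)(-0.001)]/D = 0.8786 V
The requested potential is V_1 = 1.757 V.

Final answer: V_1 = 1.757 V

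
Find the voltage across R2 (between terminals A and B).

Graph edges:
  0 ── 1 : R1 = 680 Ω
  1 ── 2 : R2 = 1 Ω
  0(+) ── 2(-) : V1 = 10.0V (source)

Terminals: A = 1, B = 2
R1 and R2 are in series across V1 (node 0 → node 1 → node 2), and the output A–B is taken across R2, so this is a voltage divider.
Series current: I = V1/(R1 + R2) = 10/(680 + 1) = 10/681 = 0.01468 A
V_R2 = I × R2 = V1 × R2/(R1 + R2) = 10 × 1/681 = 0.01468 V

Final answer: 0.01468 V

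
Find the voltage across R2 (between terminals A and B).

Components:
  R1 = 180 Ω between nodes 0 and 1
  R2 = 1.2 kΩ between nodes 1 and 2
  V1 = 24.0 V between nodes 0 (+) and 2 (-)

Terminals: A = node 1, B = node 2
R1 and R2 are in series across V1 (node 0 → node 1 → node 2), and the output A–B is taken across R2, so this is a voltage divider.
Series current: I = V1/(R1 + R2) = 24/(180 + 1200) = 24/1380 = 0.01739 A
V_R2 = I × R2 = V1 × R2/(R1 + R2) = 24 × 1200/1380 = 20.87 V

Final answer: 20.87 V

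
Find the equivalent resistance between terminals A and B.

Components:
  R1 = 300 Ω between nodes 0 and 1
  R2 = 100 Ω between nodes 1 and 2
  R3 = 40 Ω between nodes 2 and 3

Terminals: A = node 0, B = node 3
Reduce the network between node 0 (A) and node 3 (B) by series/parallel combination:
  Rs1 = R1 + R2 (series, joined only at node 1) = 300 + 100 = 400 Ω
  Rs2 = R3 + Rs1 (series, joined only at node 2) = 40 + 400 = 440 Ω
R_eq = 440 Ω

Final answer: 440 Ω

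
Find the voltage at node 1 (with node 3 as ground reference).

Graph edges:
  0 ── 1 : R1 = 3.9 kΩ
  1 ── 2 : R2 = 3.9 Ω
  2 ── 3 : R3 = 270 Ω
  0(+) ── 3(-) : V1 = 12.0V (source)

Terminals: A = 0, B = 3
Nodal analysis, taking node 3 as the 0 V reference.
Source V1 fixes V_0 = 12 V.
KCL at each unknown node (sum of currents leaving = 0; resistances in Ω):
  Node 1: (V_1 - 12)/3900 + (V_1 - V_2)/3.9 = 0
  Node 2: (V_2 - V_1)/3.9 + (V_2 - 0)/270 = 0
Collecting terms (coefficients in siemens):
  0.2567·V_1 - 0.2564·V_2 = 0.003077
  0.2601·V_2 - 0.2564·V_1 = 0
Determinant D = (0.2567)(0.2601) - (-0.2564)(-0.2564) = 0.001016
V_1 = [(0.003077)(0.2601) - (-0.2564)(0)]/D = 0.7875 V
V_2 = [(0.2567)(0) - (0.003077)(-0.2564)]/D = 0.7763 V
The requested potential is V_1 = 0.7875 V.

Final answer: V_1 = 0.7875 V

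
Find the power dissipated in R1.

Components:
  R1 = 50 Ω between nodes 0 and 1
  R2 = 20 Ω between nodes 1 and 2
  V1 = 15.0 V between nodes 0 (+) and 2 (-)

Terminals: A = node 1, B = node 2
Nodal analysis, taking node 2 as the 0 V reference.
Source V1 fixes V_0 = 15 V.
KCL at each unknown node (sum of currents leaving = 0; resistances in Ω):
  Node 1: (V_1 - 15)/50 + (V_1 - 0)/20 = 0
Collecting terms: 0.07 × V_1 = 0.3  =>  V_1 = 4.286 V
I_R1 = (V_0 - V_1)/R1 = (15 - 4.286)/50 = 0.2143 A
P_R1 = I_R1² × R1 = (0.2143)² × 50 = 2.296 W

Final answer: 2.296 W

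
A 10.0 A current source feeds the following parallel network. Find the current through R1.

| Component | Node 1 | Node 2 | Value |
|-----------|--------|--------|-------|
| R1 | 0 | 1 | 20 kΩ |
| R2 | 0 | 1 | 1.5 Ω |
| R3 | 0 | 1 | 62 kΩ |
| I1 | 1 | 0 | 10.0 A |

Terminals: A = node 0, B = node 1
All resistors sit directly between nodes 0 and 1, so they are in parallel and share one voltage V; the full source current 10 A splits among them.
1/R_par = 1/20000 + 1/1.5 + 1/62000 = 0.6667 S  =>  R_par = 1.5 Ω
V = I × R_par = 10 × 1.5 = 15 V
I_R1 = V/R1 = 15/20000 = 0.0007499 A

Final answer: 0.0007499 A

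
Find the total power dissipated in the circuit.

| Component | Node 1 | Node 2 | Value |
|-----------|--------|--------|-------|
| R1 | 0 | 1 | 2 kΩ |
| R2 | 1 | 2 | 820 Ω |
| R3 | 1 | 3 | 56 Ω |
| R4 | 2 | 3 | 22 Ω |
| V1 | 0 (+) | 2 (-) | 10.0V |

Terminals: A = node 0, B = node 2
Nodal analysis, taking node 2 as the 0 V reference.
Source V1 fixes V_0 = 10 V.
KCL at each unknown node (sum of currents leaving = 0; resistances in Ω):
  Node 1: (V_1 - 10)/2000 + (V_1 - 0)/820 + (V_1 - V_3)/56 = 0
  Node 3: (V_3 - V_1)/56 + (V_3 - 0)/22 = 0
Collecting terms (coefficients in siemens):
  0.01958·V_1 - 0.01786·V_3 = 0.005
  0.06331·V_3 - 0.01786·V_1 = 0
Determinant D = (0.01958)(0.06331) - (-0.01786)(-0.01786) = 0.0009206
V_1 = [(0.005)(0.06331) - (-0.01786)(0)]/D = 0.3439 V
V_3 = [(0.01958)(0) - (0.005)(-0.01786)]/D = 0.09699 V
Power in each resistor, P = (ΔV)²/R:
  P_R1 = (10 - 0.3439)²/2000 = 0.04662 W
  P_R2 = (0.3439 - 0)²/820 = 0.0001442 W
  P_R3 = (0.3439 - 0.09699)²/56 = 0.001088 W
  P_R4 = (0 - 0.09699)²/22 = 0.0004276 W
P_total = P_R1 + P_R2 + P_R3 + P_R4 = 0.04828 W

Final answer: 0.04828 W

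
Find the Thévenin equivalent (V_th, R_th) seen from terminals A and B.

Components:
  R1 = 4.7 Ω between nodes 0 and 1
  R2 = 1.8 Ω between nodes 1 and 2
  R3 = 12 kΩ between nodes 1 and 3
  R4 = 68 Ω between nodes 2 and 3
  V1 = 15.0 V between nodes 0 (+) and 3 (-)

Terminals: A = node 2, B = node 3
Step 1 — V_th is the open-circuit voltage V_A - V_B (nothing connected across the terminals).
Nodal analysis, taking node 3 as the 0 V reference.
Source V1 fixes V_0 = 15 V.
KCL at each unknown node (sum of currents leaving = 0; resistances in Ω):
  Node 1: (V_1 - 15)/4.7 + (V_1 - V_2)/1.8 + (V_1 - 0)/12000 = 0
  Node 2: (V_2 - V_1)/1.8 + (V_2 - 0)/68 = 0
Collecting terms (coefficients in siemens):
  0.7684·V_1 - 0.5556·V_2 = 3.191
  0.5703·V_2 - 0.5556·V_1 = 0
Determinant D = (0.7684)(0.5703) - (-0.5556)(-0.5556) = 0.1295
V_1 = [(3.191)(0.5703) - (-0.5556)(0)]/D = 14.05 V
V_2 = [(0.7684)(0) - (3.191)(-0.5556)]/D = 13.69 V
V_th = V_2 - V_3 = 13.69 - 0 = 13.69 V
Step 2 — R_th: zero the source — replace V1 by a short circuit (node 3 merges into node 0) — and find the resistance seen between A (node 2) and B (node 0).
Reduce the network between node 2 (A) and node 0 (B) by series/parallel combination:
  Rp1 = R1 ‖ R3 (parallel, both between nodes 0 and 1) = 1/(1/4.7 + 1/12000) = 4.698 Ω
  Rs1 = R2 + Rp1 (series, joined only at node 1) = 1.8 + 4.698 = 6.498 Ω
  Rp2 = R4 ‖ Rs1 (parallel, both between nodes 0 and 2) = 1/(1/68 + 1/6.498) = 5.931 Ω
R_th = 5.931 Ω

Final answer: V_th = 13.69 V, R_th = 5.931 Ω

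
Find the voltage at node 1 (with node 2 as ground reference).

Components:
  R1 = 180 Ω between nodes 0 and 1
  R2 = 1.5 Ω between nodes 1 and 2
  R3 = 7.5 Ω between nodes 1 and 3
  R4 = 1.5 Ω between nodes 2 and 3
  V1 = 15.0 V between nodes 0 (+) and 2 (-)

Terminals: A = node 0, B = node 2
Nodal analysis, taking node 2 as the 0 V reference.
Source V1 fixes V_0 = 15 V.
KCL at each unknown node (sum of currents leaving = 0; resistances in Ω):
  Node 1: (V_1 - 15)/180 + (V_1 - 0)/1.5 + (V_1 - V_3)/7.5 = 0
  Node 3: (V_3 - V_1)/7.5 + (V_3 - 0)/1.5 = 0
Collecting terms (coefficients in siemens):
  0.8056·V_1 - 0.1333·V_3 = 0.08333
  0.8·V_3 - 0.1333·V_1 = 0
Determinant D = (0.8056)(0.8) - (-0.1333)(-0.1333) = 0.6267
V_1 = [(0.08333)(0.8) - (-0.1333)(0)]/D = 0.1064 V
V_3 = [(0.8056)(0) - (0.08333)(-0.1333)]/D = 0.01773 V
The requested potential is V_1 = 0.1064 V.

Final answer: V_1 = 0.1064 V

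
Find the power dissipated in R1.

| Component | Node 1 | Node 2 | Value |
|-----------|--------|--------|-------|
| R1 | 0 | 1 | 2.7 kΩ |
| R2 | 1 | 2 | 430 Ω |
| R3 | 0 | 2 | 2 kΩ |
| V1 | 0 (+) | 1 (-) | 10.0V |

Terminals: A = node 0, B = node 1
Nodal analysis, taking node 1 as the 0 V reference.
Source V1 fixes V_0 = 10 V.
KCL at each unknown node (sum of currents leaving = 0; resistances in Ω):
  Node 2: (V_2 - 0)/430 + (V_2 - 10)/2000 = 0
Collecting terms: 0.002826 × V_2 = 0.005  =>  V_2 = 1.77 V
I_R1 = (V_0 - V_1)/R1 = (10 - 0)/2700 = 0.003704 A
P_R1 = I_R1² × R1 = (0.003704)² × 2700 = 0.03704 W

Final answer: 0.03704 W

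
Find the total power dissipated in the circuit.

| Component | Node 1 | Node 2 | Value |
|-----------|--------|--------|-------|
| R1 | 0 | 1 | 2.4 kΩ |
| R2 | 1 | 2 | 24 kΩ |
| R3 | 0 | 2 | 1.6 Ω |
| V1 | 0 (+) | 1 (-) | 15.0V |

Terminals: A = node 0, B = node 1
Nodal analysis, taking node 1 as the 0 V reference.
Source V1 fixes V_0 = 15 V.
KCL at each unknown node (sum of currents leaving = 0; resistances in Ω):
  Node 2: (V_2 - 0)/24000 + (V_2 - 15)/1.6 = 0
Collecting terms: 0.625 × V_2 = 9.375  =>  V_2 = 15 V
Power in each resistor, P = (ΔV)²/R:
  P_R1 = (15 - 0)²/2400 = 0.09375 W
  P_R2 = (0 - 15)²/24000 = 0.009374 W
  P_R3 = (15 - 15)²/1.6 = 0.0000006249 W
P_total = P_R1 + P_R2 + P_R3 = 0.1031 W

Final answer: 0.1031 W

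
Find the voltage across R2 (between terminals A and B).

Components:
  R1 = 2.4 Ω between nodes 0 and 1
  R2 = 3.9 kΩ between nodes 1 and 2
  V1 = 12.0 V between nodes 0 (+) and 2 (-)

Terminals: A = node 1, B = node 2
R1 and R2 are in series across V1 (node 0 → node 1 → node 2), and the output A–B is taken across R2, so this is a voltage divider.
Series current: I = V1/(R1 + R2) = 12/(2.4 + 3900) = 12/3902 = 0.003075 A
V_R2 = I × R2 = V1 × R2/(R1 + R2) = 12 × 3900/3902 = 11.99 V

Final answer: 11.99 V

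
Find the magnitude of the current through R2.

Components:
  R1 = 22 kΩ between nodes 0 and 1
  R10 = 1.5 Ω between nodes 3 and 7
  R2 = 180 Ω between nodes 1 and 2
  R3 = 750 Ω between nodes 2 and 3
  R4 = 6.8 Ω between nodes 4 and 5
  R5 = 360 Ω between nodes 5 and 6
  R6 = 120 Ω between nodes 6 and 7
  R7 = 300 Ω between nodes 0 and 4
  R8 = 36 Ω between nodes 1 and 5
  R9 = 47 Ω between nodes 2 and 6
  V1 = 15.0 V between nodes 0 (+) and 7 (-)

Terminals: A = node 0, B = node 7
Nodal analysis, taking node 7 as the 0 V reference.
Source V1 fixes V_0 = 15 V.
KCL at each unknown node (sum of currents leaving = 0; resistances in Ω):
  Node 1: (V_1 - 15)/22000 + (V_1 - V_2)/180 + (V_1 - V_5)/36 = 0
  Node 2: (V_2 - V_1)/180 + (V_2 - V_3)/750 + (V_2 - V_6)/47 = 0
  Node 3: (V_3 - V_2)/750 + (V_3 - 0)/1.5 = 0
  Node 4: (V_4 - V_5)/6.8 + (V_4 - 15)/300 = 0
  Node 5: (V_5 - V_4)/6.8 + (V_5 - V_6)/360 + (V_5 - V_1)/36 = 0
  Node 6: (V_6 - V_5)/360 + (V_6 - 0)/120 + (V_6 - V_2)/47 = 0
Collecting terms (coefficients in siemens):
  0.03338·V_1 - 0.005556·V_2 - 0.02778·V_5 = 0.0006818
  0.02817·V_2 - 0.005556·V_1 - 0.001333·V_3 - 0.02128·V_6 = 0
  0.668·V_3 - 0.001333·V_2 = 0
  0.1504·V_4 - 0.1471·V_5 = 0.05
  0.1776·V_5 - 0.02778·V_1 - 0.1471·V_4 - 0.002778·V_6 = 0
  0.03239·V_6 - 0.02128·V_2 - 0.002778·V_5 = 0
Solving these 6 simultaneous equations (Gaussian elimination) gives:
  V_1 = 6.195 V, V_2 = 3.296 V, V_3 = 0.006578 V, V_4 = 6.943 V
  V_5 = 6.76 V, V_6 = 2.745 V
I_R2 = (V_1 - V_2)/R2 = (6.195 - 3.296)/180 = 0.01611 A
|I_R2| = 0.01611 A

Final answer: |I_R2| = 0.01611 A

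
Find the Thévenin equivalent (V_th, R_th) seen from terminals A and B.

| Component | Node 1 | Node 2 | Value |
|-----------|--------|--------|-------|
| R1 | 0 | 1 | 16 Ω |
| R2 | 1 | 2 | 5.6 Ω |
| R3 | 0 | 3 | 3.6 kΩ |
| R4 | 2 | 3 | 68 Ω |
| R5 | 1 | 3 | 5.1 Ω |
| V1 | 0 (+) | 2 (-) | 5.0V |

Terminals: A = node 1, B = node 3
Step 1 — V_th is the open-circuit voltage V_A - V_B (nothing connected across the terminals).
Nodal analysis, taking node 2 as the 0 V reference.
Source V1 fixes V_0 = 5 V.
KCL at each unknown node (sum of currents leaving = 0; resistances in Ω):
  Node 1: (V_1 - 5)/16 + (V_1 - 0)/5.6 + (V_1 - V_3)/5.1 = 0
  Node 3: (V_3 - 5)/3600 + (V_3 - 0)/68 + (V_3 - V_1)/5.1 = 0
Collecting terms (coefficients in siemens):
  0.4371·V_1 - 0.1961·V_3 = 0.3125
  0.2111·V_3 - 0.1961·V_1 = 0.001389
Determinant D = (0.4371)(0.2111) - (-0.1961)(-0.1961) = 0.05382
V_1 = [(0.3125)(0.2111) - (-0.1961)(0.001389)]/D = 1.231 V
V_3 = [(0.4371)(0.001389) - (0.3125)(-0.1961)]/D = 1.15 V
V_th = V_1 - V_3 = 1.231 - 1.15 = 0.08078 V
Step 2 — R_th: zero the source — replace V1 by a short circuit (node 2 merges into node 0) — and find the resistance seen between A (node 1) and B (node 3).
Reduce the network between node 1 (A) and node 3 (B) by series/parallel combination:
  Rp1 = R1 ‖ R2 (parallel, both between nodes 0 and 1) = 1/(1/16 + 1/5.6) = 4.148 Ω
  Rp2 = R3 ‖ R4 (parallel, both between nodes 0 and 3) = 1/(1/3600 + 1/68) = 66.74 Ω
  Rs1 = Rp1 + Rp2 (series, joined only at node 0) = 4.148 + 66.74 = 70.89 Ω
  Rp3 = R5 ‖ Rs1 (parallel, both between nodes 1 and 3) = 1/(1/5.1 + 1/70.89) = 4.758 Ω
R_th = 4.758 Ω

Final answer: V_th = 0.08078 V, R_th = 4.758 Ω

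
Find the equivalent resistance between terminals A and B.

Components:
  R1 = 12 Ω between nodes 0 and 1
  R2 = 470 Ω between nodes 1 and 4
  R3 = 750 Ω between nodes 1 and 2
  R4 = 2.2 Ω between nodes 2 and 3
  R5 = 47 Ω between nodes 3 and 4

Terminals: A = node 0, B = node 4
Reduce the network between node 0 (A) and node 4 (B) by series/parallel combination:
  Rs1 = R3 + R4 (series, joined only at node 2) = 750 + 2.2 = 752.2 Ω
  Rs2 = R5 + Rs1 (series, joined only at node 3) = 47 + 752.2 = 799.2 Ω
  Rp1 = R2 ‖ Rs2 (parallel, both between nodes 1 and 4) = 1/(1/470 + 1/799.2) = 296 Ω
  Rs3 = R1 + Rp1 (series, joined only at node 1) = 12 + 296 = 308 Ω
R_eq = 308 Ω

Final answer: 308 Ω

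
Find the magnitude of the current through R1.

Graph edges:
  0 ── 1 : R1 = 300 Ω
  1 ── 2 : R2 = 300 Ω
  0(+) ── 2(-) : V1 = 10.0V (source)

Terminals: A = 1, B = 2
Nodal analysis, taking node 2 as the 0 V reference.
Source V1 fixes V_0 = 10 V.
KCL at each unknown node (sum of currents leaving = 0; resistances in Ω):
  Node 1: (V_1 - 10)/300 + (V_1 - 0)/300 = 0
Collecting terms: 0.006667 × V_1 = 0.03333  =>  V_1 = 5 V
I_R1 = (V_0 - V_1)/R1 = (10 - 5)/300 = 0.01667 A
|I_R1| = 0.01667 A

Final answer: |I_R1| = 0.01667 A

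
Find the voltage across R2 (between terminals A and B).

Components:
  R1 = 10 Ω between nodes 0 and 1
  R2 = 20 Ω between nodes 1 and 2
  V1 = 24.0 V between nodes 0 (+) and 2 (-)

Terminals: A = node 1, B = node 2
R1 and R2 are in series across V1 (node 0 → node 1 → node 2), and the output A–B is taken across R2, so this is a voltage divider.
Series current: I = V1/(R1 + R2) = 24/(10 + 20) = 24/30 = 0.8 A
V_R2 = I × R2 = V1 × R2/(R1 + R2) = 24 × 20/30 = 16 V

Final answer: 16 V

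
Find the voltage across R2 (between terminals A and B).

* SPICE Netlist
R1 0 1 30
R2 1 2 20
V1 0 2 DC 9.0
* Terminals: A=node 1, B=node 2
R1 and R2 are in series across V1 (node 0 → node 1 → node 2), and the output A–B is taken across R2, so this is a voltage divider.
Series current: I = V1/(R1 + R2) = 9/(30 + 20) = 9/50 = 0.18 A
V_R2 = I × R2 = V1 × R2/(R1 + R2) = 9 × 20/50 = 3.6 V

Final answer: 3.6 V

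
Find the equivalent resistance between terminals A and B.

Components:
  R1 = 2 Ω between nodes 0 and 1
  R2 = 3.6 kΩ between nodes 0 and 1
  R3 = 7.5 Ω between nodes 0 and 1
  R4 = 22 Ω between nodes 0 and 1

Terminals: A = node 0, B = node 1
Reduce the network between node 0 (A) and node 1 (B) by series/parallel combination:
  Rp1 = R1 ‖ R2 ‖ R3 ‖ R4 (parallel, all between nodes 0 and 1) = 1/(1/2 + 1/3600 + 1/7.5 + 1/22) = 1.473 Ω
R_eq = 1.473 Ω

Final answer: 1.473 Ω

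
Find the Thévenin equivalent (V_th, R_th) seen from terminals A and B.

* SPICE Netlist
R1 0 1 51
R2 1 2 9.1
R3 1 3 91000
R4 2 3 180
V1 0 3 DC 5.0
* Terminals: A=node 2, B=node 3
Step 1 — V_th is the open-circuit voltage V_A - V_B (nothing connected across the terminals).
Nodal analysis, taking node 3 as the 0 V reference.
Source V1 fixes V_0 = 5 V.
KCL at each unknown node (sum of currents leaving = 0; resistances in Ω):
  Node 1: (V_1 - 5)/51 + (V_1 - V_2)/9.1 + (V_1 - 0)/91000 = 0
  Node 2: (V_2 - V_1)/9.1 + (V_2 - 0)/180 = 0
Collecting terms (coefficients in siemens):
  0.1295·V_1 - 0.1099·V_2 = 0.09804
  0.1154·V_2 - 0.1099·V_1 = 0
Determinant D = (0.1295)(0.1154) - (-0.1099)(-0.1099) = 0.002875
V_1 = [(0.09804)(0.1154) - (-0.1099)(0)]/D = 3.936 V
V_2 = [(0.1295)(0) - (0.09804)(-0.1099)]/D = 3.747 V
V_th = V_2 - V_3 = 3.747 - 0 = 3.747 V
Step 2 — R_th: zero the source — replace V1 by a short circuit (node 3 merges into node 0) — and find the resistance seen between A (node 2) and B (node 0).
Reduce the network between node 2 (A) and node 0 (B) by series/parallel combination:
  Rp1 = R1 ‖ R3 (parallel, both between nodes 0 and 1) = 1/(1/51 + 1/91000) = 50.97 Ω
  Rs1 = R2 + Rp1 (series, joined only at node 1) = 9.1 + 50.97 = 60.07 Ω
  Rp2 = R4 ‖ Rs1 (parallel, both between nodes 0 and 2) = 1/(1/180 + 1/60.07) = 45.04 Ω
R_th = 45.04 Ω

Final answer: V_th = 3.747 V, R_th = 45.04 Ω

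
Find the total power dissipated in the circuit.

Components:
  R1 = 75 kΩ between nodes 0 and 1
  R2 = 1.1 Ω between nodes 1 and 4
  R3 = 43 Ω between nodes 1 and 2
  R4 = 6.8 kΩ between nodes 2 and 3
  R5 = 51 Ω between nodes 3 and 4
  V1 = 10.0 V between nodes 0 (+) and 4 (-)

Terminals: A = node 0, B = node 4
Nodal analysis, taking node 4 as the 0 V reference.
Source V1 fixes V_0 = 10 V.
KCL at each unknown node (sum of currents leaving = 0; resistances in Ω):
  Node 1: (V_1 - 10)/75000 + (V_1 - 0)/1.1 + (V_1 - V_2)/43 = 0
  Node 2: (V_2 - V_1)/43 + (V_2 - V_3)/6800 = 0
  Node 3: (V_3 - V_2)/6800 + (V_3 - 0)/51 = 0
Collecting terms (coefficients in siemens):
  0.9324·V_1 - 0.02326·V_2 = 0.0001333
  0.0234·V_2 - 0.02326·V_1 - 0.0001471·V_3 = 0
  0.01975·V_3 - 0.0001471·V_2 = 0
Solving these 3 simultaneous equations (Gaussian elimination) gives:
  V_1 = 0.0001466 V, V_2 = 0.0001457 V, V_3 = 0.000001085 V
Power in each resistor, P = (ΔV)²/R:
  P_R1 = (10 - 0.0001466)²/75000 = 0.001333 W
  P_R2 = (0.0001466 - 0)²/1.1 = 0.00000001955 W
  P_R3 = (0.0001466 - 0.0001457)²/43 = 0.00000000000001946 W
  P_R4 = (0.0001457 - 0.000001085)²/6800 = 0.000000000003077 W
  P_R5 = (0.000001085 - 0)²/51 = 0.00000000000002307 W
P_total = P_R1 + P_R2 + P_R3 + P_R4 + P_R5 = 0.001333 W

Final answer: 0.001333 W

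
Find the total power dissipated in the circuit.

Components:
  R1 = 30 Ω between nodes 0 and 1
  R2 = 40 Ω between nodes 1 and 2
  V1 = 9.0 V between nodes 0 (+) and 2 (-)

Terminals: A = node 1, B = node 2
Nodal analysis, taking node 2 as the 0 V reference.
Source V1 fixes V_0 = 9 V.
KCL at each unknown node (sum of currents leaving = 0; resistances in Ω):
  Node 1: (V_1 - 9)/30 + (V_1 - 0)/40 = 0
Collecting terms: 0.05833 × V_1 = 0.3  =>  V_1 = 5.143 V
Power in each resistor, P = (ΔV)²/R:
  P_R1 = (9 - 5.143)²/30 = 0.4959 W
  P_R2 = (5.143 - 0)²/40 = 0.6612 W
P_total = P_R1 + P_R2 = 1.157 W

Final answer: 1.157 W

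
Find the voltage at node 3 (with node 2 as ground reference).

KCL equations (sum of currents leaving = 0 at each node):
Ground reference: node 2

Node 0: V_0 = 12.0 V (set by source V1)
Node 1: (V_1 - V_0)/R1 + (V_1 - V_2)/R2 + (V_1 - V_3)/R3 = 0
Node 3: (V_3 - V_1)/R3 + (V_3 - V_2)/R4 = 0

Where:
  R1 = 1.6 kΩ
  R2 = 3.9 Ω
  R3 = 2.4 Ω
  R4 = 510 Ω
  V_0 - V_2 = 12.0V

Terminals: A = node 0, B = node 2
Nodal analysis, taking node 2 as the 0 V reference.
Source V1 fixes V_0 = 12 V.
KCL at each unknown node (sum of currents leaving = 0; resistances in Ω):
  Node 1: (V_1 - 12)/1600 + (V_1 - 0)/3.9 + (V_1 - V_3)/2.4 = 0
  Node 3: (V_3 - V_1)/2.4 + (V_3 - 0)/510 = 0
Collecting terms (coefficients in siemens):
  0.6737·V_1 - 0.4167·V_3 = 0.0075
  0.4186·V_3 - 0.4167·V_1 = 0
Determinant D = (0.6737)(0.4186) - (-0.4167)(-0.4167) = 0.1084
V_1 = [(0.0075)(0.4186) - (-0.4167)(0)]/D = 0.02896 V
V_3 = [(0.6737)(0) - (0.0075)(-0.4167)]/D = 0.02882 V
The requested potential is V_3 = 0.02882 V.

Final answer: V_3 = 0.02882 V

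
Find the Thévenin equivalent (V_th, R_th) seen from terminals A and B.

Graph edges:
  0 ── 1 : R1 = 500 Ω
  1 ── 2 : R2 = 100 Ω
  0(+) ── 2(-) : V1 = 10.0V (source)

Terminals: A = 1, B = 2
Step 1 — V_th is the open-circuit voltage V_A - V_B (nothing connected across the terminals).
Nodal analysis, taking node 2 as the 0 V reference.
Source V1 fixes V_0 = 10 V.
KCL at each unknown node (sum of currents leaving = 0; resistances in Ω):
  Node 1: (V_1 - 10)/500 + (V_1 - 0)/100 = 0
Collecting terms: 0.012 × V_1 = 0.02  =>  V_1 = 1.667 V
V_th = V_1 - V_2 = 1.667 - 0 = 1.667 V
Step 2 — R_th: zero the source — replace V1 by a short circuit (node 2 merges into node 0) — and find the resistance seen between A (node 1) and B (node 0).
Reduce the network between node 1 (A) and node 0 (B) by series/parallel combination:
  Rp1 = R1 ‖ R2 (parallel, both between nodes 0 and 1) = 1/(1/500 + 1/100) = 83.33 Ω
R_th = 83.33 Ω

Final answer: V_th = 1.667 V, R_th = 83.33 Ω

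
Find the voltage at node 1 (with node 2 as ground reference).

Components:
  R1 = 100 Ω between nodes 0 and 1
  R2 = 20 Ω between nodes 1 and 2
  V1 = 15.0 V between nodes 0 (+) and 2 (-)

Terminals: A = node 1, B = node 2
Nodal analysis, taking node 2 as the 0 V reference.
Source V1 fixes V_0 = 15 V.
KCL at each unknown node (sum of currents leaving = 0; resistances in Ω):
  Node 1: (V_1 - 15)/100 + (V_1 - 0)/20 = 0
Collecting terms: 0.06 × V_1 = 0.15  =>  V_1 = 2.5 V
The requested potential is V_1 = 2.5 V.

Final answer: V_1 = 2.5 V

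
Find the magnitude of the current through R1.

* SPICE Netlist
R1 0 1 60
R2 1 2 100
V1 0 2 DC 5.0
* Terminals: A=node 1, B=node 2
Nodal analysis, taking node 2 as the 0 V reference.
Source V1 fixes V_0 = 5 V.
KCL at each unknown node (sum of currents leaving = 0; resistances in Ω):
  Node 1: (V_1 - 5)/60 + (V_1 - 0)/100 = 0
Collecting terms: 0.02667 × V_1 = 0.08333  =>  V_1 = 3.125 V
I_R1 = (V_0 - V_1)/R1 = (5 - 3.125)/60 = 0.03125 A
|I_R1| = 0.03125 A

Final answer: |I_R1| = 0.03125 A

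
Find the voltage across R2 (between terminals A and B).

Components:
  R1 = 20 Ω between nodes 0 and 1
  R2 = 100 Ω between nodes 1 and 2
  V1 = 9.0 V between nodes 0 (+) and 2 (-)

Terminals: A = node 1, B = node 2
R1 and R2 are in series across V1 (node 0 → node 1 → node 2), and the output A–B is taken across R2, so this is a voltage divider.
Series current: I = V1/(R1 + R2) = 9/(20 + 100) = 9/120 = 0.075 A
V_R2 = I × R2 = V1 × R2/(R1 + R2) = 9 × 100/120 = 7.5 V

Final answer: 7.5 V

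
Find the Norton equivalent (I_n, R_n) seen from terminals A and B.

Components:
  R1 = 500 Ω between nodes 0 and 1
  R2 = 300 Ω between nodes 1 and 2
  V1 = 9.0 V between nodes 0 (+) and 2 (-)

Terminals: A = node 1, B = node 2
Find the Thévenin equivalent first; then I_n = V_th/R_th and R_n = R_th.
Step 1 — V_th is the open-circuit voltage V_A - V_B (nothing connected across the terminals).
Nodal analysis, taking node 2 as the 0 V reference.
Source V1 fixes V_0 = 9 V.
KCL at each unknown node (sum of currents leaving = 0; resistances in Ω):
  Node 1: (V_1 - 9)/500 + (V_1 - 0)/300 = 0
Collecting terms: 0.005333 × V_1 = 0.018  =>  V_1 = 3.375 V
V_th = V_1 - V_2 = 3.375 - 0 = 3.375 V
Step 2 — R_th: zero the source — replace V1 by a short circuit (node 2 merges into node 0) — and find the resistance seen between A (node 1) and B (node 0).
Reduce the network between node 1 (A) and node 0 (B) by series/parallel combination:
  Rp1 = R1 ‖ R2 (parallel, both between nodes 0 and 1) = 1/(1/500 + 1/300) = 187.5 Ω
R_th = 187.5 Ω
I_n = V_th/R_th = 3.375/187.5 = 0.018 A, and R_n = R_th = 187.5 Ω

Final answer: I_n = 0.018 A, R_n = 187.5 Ω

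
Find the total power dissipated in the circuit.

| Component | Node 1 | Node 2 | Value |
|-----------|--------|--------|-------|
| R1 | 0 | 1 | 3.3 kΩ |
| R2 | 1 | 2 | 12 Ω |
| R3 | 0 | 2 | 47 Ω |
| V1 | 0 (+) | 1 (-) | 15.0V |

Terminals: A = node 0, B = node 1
Nodal analysis, taking node 1 as the 0 V reference.
Source V1 fixes V_0 = 15 V.
KCL at each unknown node (sum of currents leaving = 0; resistances in Ω):
  Node 2: (V_2 - 0)/12 + (V_2 - 15)/47 = 0
Collecting terms: 0.1046 × V_2 = 0.3191  =>  V_2 = 3.051 V
Power in each resistor, P = (ΔV)²/R:
  P_R1 = (15 - 0)²/3300 = 0.06818 W
  P_R2 = (0 - 3.051)²/12 = 0.7756 W
  P_R3 = (15 - 3.051)²/47 = 3.038 W
P_total = P_R1 + P_R2 + P_R3 = 3.882 W

Final answer: 3.882 W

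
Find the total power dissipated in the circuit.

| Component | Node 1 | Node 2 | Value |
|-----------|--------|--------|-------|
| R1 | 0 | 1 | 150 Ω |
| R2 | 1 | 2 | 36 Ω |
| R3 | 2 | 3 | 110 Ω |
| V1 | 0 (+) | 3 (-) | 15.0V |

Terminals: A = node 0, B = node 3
Nodal analysis, taking node 3 as the 0 V reference.
Source V1 fixes V_0 = 15 V.
KCL at each unknown node (sum of currents leaving = 0; resistances in Ω):
  Node 1: (V_1 - 15)/150 + (V_1 - V_2)/36 = 0
  Node 2: (V_2 - V_1)/36 + (V_2 - 0)/110 = 0
Collecting terms (coefficients in siemens):
  0.03444·V_1 - 0.02778·V_2 = 0.1
  0.03687·V_2 - 0.02778·V_1 = 0
Determinant D = (0.03444)(0.03687) - (-0.02778)(-0.02778) = 0.0004983
V_1 = [(0.1)(0.03687) - (-0.02778)(0)]/D = 7.399 V
V_2 = [(0.03444)(0) - (0.1)(-0.02778)]/D = 5.574 V
Power in each resistor, P = (ΔV)²/R:
  P_R1 = (15 - 7.399)²/150 = 0.3852 W
  P_R2 = (7.399 - 5.574)²/36 = 0.09245 W
  P_R3 = (5.574 - 0)²/110 = 0.2825 W
P_total = P_R1 + P_R2 + P_R3 = 0.7601 W

Final answer: 0.7601 W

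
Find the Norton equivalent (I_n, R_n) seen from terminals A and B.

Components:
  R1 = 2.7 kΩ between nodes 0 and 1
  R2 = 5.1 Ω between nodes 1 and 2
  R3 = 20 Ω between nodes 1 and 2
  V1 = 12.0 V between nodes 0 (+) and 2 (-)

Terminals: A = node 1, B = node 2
Find the Thévenin equivalent first; then I_n = V_th/R_th and R_n = R_th.
Step 1 — V_th is the open-circuit voltage V_A - V_B (nothing connected across the terminals).
Nodal analysis, taking node 2 as the 0 V reference.
Source V1 fixes V_0 = 12 V.
KCL at each unknown node (sum of currents leaving = 0; resistances in Ω):
  Node 1: (V_1 - 12)/2700 + (V_1 - 0)/5.1 + (V_1 - 0)/20 = 0
Collecting terms: 0.2464 × V_1 = 0.004444  =>  V_1 = 0.01803 V
V_th = V_1 - V_2 = 0.01803 - 0 = 0.01803 V
Step 2 — R_th: zero the source — replace V1 by a short circuit (node 2 merges into node 0) — and find the resistance seen between A (node 1) and B (node 0).
Reduce the network between node 1 (A) and node 0 (B) by series/parallel combination:
  Rp1 = R1 ‖ R2 ‖ R3 (parallel, all between nodes 0 and 1) = 1/(1/2700 + 1/5.1 + 1/20) = 4.058 Ω
R_th = 4.058 Ω
I_n = V_th/R_th = 0.01803/4.058 = 0.004444 A, and R_n = R_th = 4.058 Ω

Final answer: I_n = 0.004444 A, R_n = 4.058 Ω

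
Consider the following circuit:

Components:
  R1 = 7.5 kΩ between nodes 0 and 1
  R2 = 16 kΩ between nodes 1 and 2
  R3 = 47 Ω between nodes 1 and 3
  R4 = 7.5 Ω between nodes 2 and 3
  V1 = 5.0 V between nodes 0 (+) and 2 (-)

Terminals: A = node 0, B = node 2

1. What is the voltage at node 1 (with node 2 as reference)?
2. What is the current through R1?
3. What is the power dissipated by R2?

Nodal analysis, taking node 2 as the 0 V reference.
Source V1 fixes V_0 = 5 V.
KCL at each unknown node (sum of currents leaving = 0; resistances in Ω):
  Node 1: (V_1 - 5)/7500 + (V_1 - 0)/16000 + (V_1 - V_3)/47 = 0
  Node 3: (V_3 - V_1)/47 + (V_3 - 0)/7.5 = 0
Collecting terms (coefficients in siemens):
  0.02147·V_1 - 0.02128·V_3 = 0.0006667
  0.1546·V_3 - 0.02128·V_1 = 0
Determinant D = (0.02147)(0.1546) - (-0.02128)(-0.02128) = 0.002867
V_1 = [(0.0006667)(0.1546) - (-0.02128)(0)]/D = 0.03595 V
V_3 = [(0.02147)(0) - (0.0006667)(-0.02128)]/D = 0.004947 V
Part 1:
  Read off the nodal solution: V_1 = 0.03595 V
Part 2:
  I_R1 = (V_0 - V_1)/R1 = (5 - 0.03595)/7500 = 0.0006619 A
  Magnitude: I_R1 = 0.0006619 A
Part 3:
  I_R2 = (V_1 - V_2)/R2 = (0.03595 - 0)/16000 = 0.000002247 A
  P_R2 = I_R2² × R2 = (0.000002247)² × 16000 = 0.00000008077 W

Final answers:
1. V_1 = 0.03595 V
2. I_R1 = 0.0006619 A
3. P_R2 = 8.077e-08 W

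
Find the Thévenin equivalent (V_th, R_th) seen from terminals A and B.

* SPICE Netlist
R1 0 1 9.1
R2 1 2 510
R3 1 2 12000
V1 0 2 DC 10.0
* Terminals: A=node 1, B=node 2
Step 1 — V_th is the open-circuit voltage V_A - V_B (nothing connected across the terminals).
Nodal analysis, taking node 2 as the 0 V reference.
Source V1 fixes V_0 = 10 V.
KCL at each unknown node (sum of currents leaving = 0; resistances in Ω):
  Node 1: (V_1 - 10)/9.1 + (V_1 - 0)/510 + (V_1 - 0)/12000 = 0
Collecting terms: 0.1119 × V_1 = 1.099  =>  V_1 = 9.817 V
V_th = V_1 - V_2 = 9.817 - 0 = 9.817 V
Step 2 — R_th: zero the source — replace V1 by a short circuit (node 2 merges into node 0) — and find the resistance seen between A (node 1) and B (node 0).
Reduce the network between node 1 (A) and node 0 (B) by series/parallel combination:
  Rp1 = R1 ‖ R2 ‖ R3 (parallel, all between nodes 0 and 1) = 1/(1/9.1 + 1/510 + 1/12000) = 8.934 Ω
R_th = 8.934 Ω

Final answer: V_th = 9.817 V, R_th = 8.934 Ω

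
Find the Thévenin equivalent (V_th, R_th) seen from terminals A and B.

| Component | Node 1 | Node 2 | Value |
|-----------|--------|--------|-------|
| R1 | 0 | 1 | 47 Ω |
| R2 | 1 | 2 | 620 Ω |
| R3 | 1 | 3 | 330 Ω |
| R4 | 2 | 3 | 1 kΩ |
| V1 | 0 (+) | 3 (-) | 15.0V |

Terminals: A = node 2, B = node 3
Step 1 — V_th is the open-circuit voltage V_A - V_B (nothing connected across the terminals).
Nodal analysis, taking node 3 as the 0 V reference.
Source V1 fixes V_0 = 15 V.
KCL at each unknown node (sum of currents leaving = 0; resistances in Ω):
  Node 1: (V_1 - 15)/47 + (V_1 - V_2)/620 + (V_1 - 0)/330 = 0
  Node 2: (V_2 - V_1)/620 + (V_2 - 0)/1000 = 0
Collecting terms (coefficients in siemens):
  0.02592·V_1 - 0.001613·V_2 = 0.3191
  0.002613·V_2 - 0.001613·V_1 = 0
Determinant D = (0.02592)(0.002613) - (-0.001613)(-0.001613) = 0.00006512
V_1 = [(0.3191)(0.002613) - (-0.001613)(0)]/D = 12.8 V
V_2 = [(0.02592)(0) - (0.3191)(-0.001613)]/D = 7.904 V
V_th = V_2 - V_3 = 7.904 - 0 = 7.904 V
Step 2 — R_th: zero the source — replace V1 by a short circuit (node 3 merges into node 0) — and find the resistance seen between A (node 2) and B (node 0).
Reduce the network between node 2 (A) and node 0 (B) by series/parallel combination:
  Rp1 = R1 ‖ R3 (parallel, both between nodes 0 and 1) = 1/(1/47 + 1/330) = 41.14 Ω
  Rs1 = R2 + Rp1 (series, joined only at node 1) = 620 + 41.14 = 661.1 Ω
  Rp2 = R4 ‖ Rs1 (parallel, both between nodes 0 and 2) = 1/(1/1000 + 1/661.1) = 398 Ω
R_th = 398 Ω

Final answer: V_th = 7.904 V, R_th = 398 Ω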